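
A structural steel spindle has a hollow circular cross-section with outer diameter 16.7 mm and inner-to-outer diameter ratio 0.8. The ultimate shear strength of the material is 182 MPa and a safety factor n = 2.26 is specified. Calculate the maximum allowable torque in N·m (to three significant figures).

τ_allow = 182/2.26 = 80.53 MPa.
For a hollow shaft T_allow = τ_allow·πd_o³(1−k⁴)/16 with 1−k⁴ = 0.5904, so πd_o³(1−k⁴)/16 = 539.9 mm³.
T_allow = 80.53×539.9 = 43480 N·mm = 43.48 N·m.

T_allow = 43.5 N·m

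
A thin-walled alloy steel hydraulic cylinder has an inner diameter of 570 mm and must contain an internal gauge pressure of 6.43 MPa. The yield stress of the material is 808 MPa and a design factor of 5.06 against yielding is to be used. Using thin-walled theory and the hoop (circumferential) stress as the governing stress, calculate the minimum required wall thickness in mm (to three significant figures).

σ_allow = 808/5.06 = 159.7 MPa.
Hoop stress σ_h = pD/(2t), so t = pD/(2σ_allow) = 6.43×570/(2×159.7) = 11.48 mm.

t = 11.5 mm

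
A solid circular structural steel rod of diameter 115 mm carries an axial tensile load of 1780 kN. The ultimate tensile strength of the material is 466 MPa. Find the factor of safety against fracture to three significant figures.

n = 2.72

A = πd²/4 = 10390 mm².
σ = F/A = 1780000/10390 = 171.4 MPa.
n = 466/171.4 = 2.719.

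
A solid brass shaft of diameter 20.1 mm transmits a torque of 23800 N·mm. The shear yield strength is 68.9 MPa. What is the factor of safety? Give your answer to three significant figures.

τ = 16T/(πd³) = 16×23800/(π×20.1³) = 14.93 MPa.
n = τ_limit/τ = 68.9/14.93 = 4.616.

n = 4.62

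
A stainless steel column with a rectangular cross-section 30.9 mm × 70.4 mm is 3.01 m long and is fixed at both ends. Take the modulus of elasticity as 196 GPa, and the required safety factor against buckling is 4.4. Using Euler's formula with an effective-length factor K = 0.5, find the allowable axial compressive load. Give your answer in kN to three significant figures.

P_allow = 33.6 kN

Buckling occurs about the weak axis: I_min = h·b³/12 = 70.4×30.9³/12 = 173100 mm⁴ (b = 30.9 mm is the smaller dimension).
Effective length L_e = KL = 0.5×3.01 m = 1505 mm.
Euler critical load P_cr = π²EI/L_e² = π²×196000×173100/1505² = 147800 N.
P_allow = P_cr/n = 147800/4.4 = 33600 N.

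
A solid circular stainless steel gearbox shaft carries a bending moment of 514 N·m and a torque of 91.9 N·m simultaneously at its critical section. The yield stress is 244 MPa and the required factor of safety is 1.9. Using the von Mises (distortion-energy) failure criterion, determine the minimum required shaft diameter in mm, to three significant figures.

d = 34.6 mm

σ_allow = σ_y/n = 244/1.9 = 128.4 MPa.
For a solid shaft σ_b = 32M/(πd³) and τ = 16T/(πd³), so the von Mises stress is σ' = (16/πd³)·√(4M²+3T²).
√(4M²+3T²) = √(4×(514000)² + 3×(91900)²) = 1.040×10^6 N·mm.
d³ = 16×1.040×10^6/(π×128.4) = 41250 mm³.
d = 34.55 mm.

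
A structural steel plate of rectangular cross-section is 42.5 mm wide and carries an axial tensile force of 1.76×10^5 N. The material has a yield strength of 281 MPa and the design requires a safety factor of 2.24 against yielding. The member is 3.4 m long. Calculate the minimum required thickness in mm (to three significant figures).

t = 33.0 mm

σ_allow = 281/2.24 = 125.4 MPa.
Required area A = F/σ_allow = 176000/125.4 = 1403 mm².
t = A/w = 1403/42.5 = 33.01 mm.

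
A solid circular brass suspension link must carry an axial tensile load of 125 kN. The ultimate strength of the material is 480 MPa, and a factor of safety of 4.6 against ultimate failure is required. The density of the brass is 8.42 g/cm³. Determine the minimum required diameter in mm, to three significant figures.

d = 39.1 mm

Allowable stress σ_allow = 480/4.6 = 104.3 MPa.
Required area A = F/σ_allow = 125000/104.3 = 1198 mm².
A = πd²/4 → d = √(4A/π) = 39.05 mm.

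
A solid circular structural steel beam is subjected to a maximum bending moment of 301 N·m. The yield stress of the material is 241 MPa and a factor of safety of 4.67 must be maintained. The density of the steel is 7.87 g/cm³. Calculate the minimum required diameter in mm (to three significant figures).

σ_allow = 241/4.67 = 51.61 MPa.
For a solid circular section σ = 32M/(πd³), so d³ = 32M/(π σ_allow) = 32×301000/(π×51.61) = 59410 mm³.
d = 39.02 mm.

d = 39.0 mm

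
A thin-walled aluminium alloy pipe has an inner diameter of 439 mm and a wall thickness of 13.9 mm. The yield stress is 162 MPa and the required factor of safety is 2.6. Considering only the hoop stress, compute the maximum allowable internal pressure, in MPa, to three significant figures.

p_allow = 3.95 MPa

σ_allow = 162/2.6 = 62.31 MPa.
σ_h = pD/(2t) → p_allow = 2σ_allow t/D = 2×62.31×13.9/439 = 3.946 MPa.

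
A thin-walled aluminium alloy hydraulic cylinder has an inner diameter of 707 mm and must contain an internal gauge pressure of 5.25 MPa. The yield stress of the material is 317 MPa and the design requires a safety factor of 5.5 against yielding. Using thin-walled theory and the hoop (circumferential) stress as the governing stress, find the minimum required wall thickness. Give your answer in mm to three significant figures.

σ_allow = 317/5.5 = 57.64 MPa.
Hoop stress σ_h = pD/(2t), so t = pD/(2σ_allow) = 5.25×707/(2×57.64) = 32.20 mm.

t = 32.2 mm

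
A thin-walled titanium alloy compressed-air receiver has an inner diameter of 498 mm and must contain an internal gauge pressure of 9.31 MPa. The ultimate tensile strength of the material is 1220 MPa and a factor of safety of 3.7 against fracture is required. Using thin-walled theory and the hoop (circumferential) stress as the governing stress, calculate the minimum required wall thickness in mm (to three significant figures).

t = 7.03 mm

σ_allow = 1220/3.7 = 329.7 MPa.
Hoop stress σ_h = pD/(2t), so t = pD/(2σ_allow) = 9.31×498/(2×329.7) = 7.031 mm.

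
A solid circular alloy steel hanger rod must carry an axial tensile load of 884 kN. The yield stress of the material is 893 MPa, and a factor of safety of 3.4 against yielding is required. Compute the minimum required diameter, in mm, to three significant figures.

d = 65.5 mm

Allowable stress σ_allow = 893/3.4 = 262.6 MPa.
Required area A = F/σ_allow = 884000/262.6 = 3366 mm².
A = πd²/4 → d = √(4A/π) = 65.46 mm.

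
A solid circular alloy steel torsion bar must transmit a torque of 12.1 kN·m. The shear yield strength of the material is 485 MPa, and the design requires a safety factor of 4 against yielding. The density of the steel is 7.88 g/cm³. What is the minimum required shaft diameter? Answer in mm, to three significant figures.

d = 79.8 mm

Allowable shear stress τ_allow = 485/4 = 121.2 MPa.
For a solid shaft τ = 16T/(πd³), so d³ = 16T/(π τ_allow) = 16×1.2100×10^7/(π×121.2) = 508200 mm³.
d = (508200)^(1/3) = 79.80 mm.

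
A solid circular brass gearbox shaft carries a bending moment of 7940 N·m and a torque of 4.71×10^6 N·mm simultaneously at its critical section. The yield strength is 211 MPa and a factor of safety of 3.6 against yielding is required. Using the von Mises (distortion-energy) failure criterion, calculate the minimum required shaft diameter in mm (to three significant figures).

σ_allow = σ_y/n = 211/3.6 = 58.61 MPa.
For a solid shaft σ_b = 32M/(πd³) and τ = 16T/(πd³), so the von Mises stress is σ' = (16/πd³)·√(4M²+3T²).
√(4M²+3T²) = √(4×(7.940×10^6)² + 3×(4.710×10^6)²) = 1.785×10^7 N·mm.
d³ = 16×1.785×10^7/(π×58.61) = 1.551×10^6 mm³.
d = 115.8 mm.

d = 116 mm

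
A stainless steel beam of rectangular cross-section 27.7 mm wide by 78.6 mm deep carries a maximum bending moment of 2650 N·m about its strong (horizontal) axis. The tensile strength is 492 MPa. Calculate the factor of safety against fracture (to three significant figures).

Section modulus S = bh²/6 = 27.7×78.6²/6 = 28520 mm³.
σ = M/S = 2650000/28520 = 92.91 MPa.
n = 492/92.91 = 5.295.

n = 5.30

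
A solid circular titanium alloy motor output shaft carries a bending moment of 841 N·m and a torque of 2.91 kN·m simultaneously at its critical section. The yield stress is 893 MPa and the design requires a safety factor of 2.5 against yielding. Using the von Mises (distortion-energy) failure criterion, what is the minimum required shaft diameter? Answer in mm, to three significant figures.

d = 42.3 mm

σ_allow = σ_y/n = 893/2.5 = 357.2 MPa.
For a solid shaft σ_b = 32M/(πd³) and τ = 16T/(πd³), so the von Mises stress is σ' = (16/πd³)·√(4M²+3T²).
√(4M²+3T²) = √(4×(841000)² + 3×(2.910×10^6)²) = 5.314×10^6 N·mm.
d³ = 16×5.314×10^6/(π×357.2) = 75760 mm³.
d = 42.31 mm.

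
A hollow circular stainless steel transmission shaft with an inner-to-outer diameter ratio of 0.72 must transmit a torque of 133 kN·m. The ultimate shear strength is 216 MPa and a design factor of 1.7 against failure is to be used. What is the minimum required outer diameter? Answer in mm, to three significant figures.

τ_allow = 216/1.7 = 127.1 MPa.
For a hollow shaft τ = 16T/[πd_o³(1−k⁴)] with k = 0.72, so 1−k⁴ = 0.7313.
d_o³ = 16T/[π τ_allow (1−k⁴)] = 16×1.3300×10^8/(π×127.1×0.7313) = 7.290×10^6 mm³.
d_o = 193.9 mm.

d_o = 194 mm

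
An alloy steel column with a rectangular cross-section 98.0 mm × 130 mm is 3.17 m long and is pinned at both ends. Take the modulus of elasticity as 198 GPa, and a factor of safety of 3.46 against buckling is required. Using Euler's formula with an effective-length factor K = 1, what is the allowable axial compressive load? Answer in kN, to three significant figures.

P_allow = 573 kN

Buckling occurs about the weak axis: I_min = h·b³/12 = 130×98.0³/12 = 1.020×10^7 mm⁴ (b = 98.0 mm is the smaller dimension).
Effective length L_e = KL = 1×3.17 m = 3170 mm.
Euler critical load P_cr = π²EI/L_e² = π²×198000×1.020×10^7/3170² = 1.983×10^6 N.
P_allow = P_cr/n = 1.983×10^6/3.46 = 573100 N.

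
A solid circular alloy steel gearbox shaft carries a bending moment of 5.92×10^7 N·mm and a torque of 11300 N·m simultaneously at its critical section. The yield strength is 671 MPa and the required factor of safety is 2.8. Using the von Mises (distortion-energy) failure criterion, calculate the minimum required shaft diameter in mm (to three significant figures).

d = 137 mm

σ_allow = σ_y/n = 671/2.8 = 239.6 MPa.
For a solid shaft σ_b = 32M/(πd³) and τ = 16T/(πd³), so the von Mises stress is σ' = (16/πd³)·√(4M²+3T²).
√(4M²+3T²) = √(4×(5.920×10^7)² + 3×(1.130×10^7)²) = 1.200×10^8 N·mm.
d³ = 16×1.200×10^8/(π×239.6) = 2.550×10^6 mm³.
d = 136.6 mm.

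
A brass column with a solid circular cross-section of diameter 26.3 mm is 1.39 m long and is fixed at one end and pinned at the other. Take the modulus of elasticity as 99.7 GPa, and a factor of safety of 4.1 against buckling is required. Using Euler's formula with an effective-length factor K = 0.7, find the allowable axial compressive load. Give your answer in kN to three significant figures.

I = πd⁴/64 = π×26.3⁴/64 = 23490 mm⁴.
Effective length L_e = KL = 0.7×1.39 m = 973.0 mm.
Euler critical load P_cr = π²EI/L_e² = π²×99700×23490/973.0² = 24410 N.
P_allow = P_cr/n = 24410/4.1 = 5954 N.

P_allow = 5.95 kN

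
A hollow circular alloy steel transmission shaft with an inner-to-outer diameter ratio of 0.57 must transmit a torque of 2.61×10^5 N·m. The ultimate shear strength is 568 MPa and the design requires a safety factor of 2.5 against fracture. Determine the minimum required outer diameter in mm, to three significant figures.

d_o = 187 mm

τ_allow = 568/2.5 = 227.2 MPa.
For a hollow shaft τ = 16T/[πd_o³(1−k⁴)] with k = 0.57, so 1−k⁴ = 0.8944.
d_o³ = 16T/[π τ_allow (1−k⁴)] = 16×2.6100×10^8/(π×227.2×0.8944) = 6.541×10^6 mm³.
d_o = 187.0 mm.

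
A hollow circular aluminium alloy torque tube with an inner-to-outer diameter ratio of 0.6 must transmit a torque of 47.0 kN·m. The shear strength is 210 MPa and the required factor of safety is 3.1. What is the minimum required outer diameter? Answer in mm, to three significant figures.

d_o = 160 mm

τ_allow = 210/3.1 = 67.74 MPa.
For a hollow shaft τ = 16T/[πd_o³(1−k⁴)] with k = 0.6, so 1−k⁴ = 0.8704.
d_o³ = 16T/[π τ_allow (1−k⁴)] = 16×4.7000×10^7/(π×67.74×0.8704) = 4.060×10^6 mm³.
d_o = 159.5 mm.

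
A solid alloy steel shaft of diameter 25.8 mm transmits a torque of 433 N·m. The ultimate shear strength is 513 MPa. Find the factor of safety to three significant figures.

τ = 16T/(πd³) = 16×433000/(π×25.8³) = 128.4 MPa.
n = τ_limit/τ = 513/128.4 = 3.995.

n = 4.00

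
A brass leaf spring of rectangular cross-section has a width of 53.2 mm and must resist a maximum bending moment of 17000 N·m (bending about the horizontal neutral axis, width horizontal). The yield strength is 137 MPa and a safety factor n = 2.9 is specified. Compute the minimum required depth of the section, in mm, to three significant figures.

h = 201 mm

σ_allow = 137/2.9 = 47.24 MPa.
For a rectangular section σ = 6M/(bh²), so h² = 6M/(b σ_allow) = 6×1.7000×10^7/(53.2×47.24) = 40590 mm².
h = 201.5 mm.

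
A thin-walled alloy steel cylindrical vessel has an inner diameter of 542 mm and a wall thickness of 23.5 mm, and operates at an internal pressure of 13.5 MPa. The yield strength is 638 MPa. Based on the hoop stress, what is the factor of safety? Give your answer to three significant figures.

n = 4.10

σ_h = pD/(2t) = 13.5×542/(2×23.5) = 155.7 MPa.
n = 638/155.7 = 4.098.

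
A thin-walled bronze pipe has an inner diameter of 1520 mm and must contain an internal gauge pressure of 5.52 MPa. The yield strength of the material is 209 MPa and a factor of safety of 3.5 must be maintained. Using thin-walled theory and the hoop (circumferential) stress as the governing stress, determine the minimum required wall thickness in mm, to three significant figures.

σ_allow = 209/3.5 = 59.71 MPa.
Hoop stress σ_h = pD/(2t), so t = pD/(2σ_allow) = 5.52×1520/(2×59.71) = 70.25 mm.

t = 70.3 mm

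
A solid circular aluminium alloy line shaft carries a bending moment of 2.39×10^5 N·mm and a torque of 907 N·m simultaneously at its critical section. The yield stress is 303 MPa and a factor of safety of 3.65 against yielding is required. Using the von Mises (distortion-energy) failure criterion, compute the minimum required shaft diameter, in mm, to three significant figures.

d = 46.5 mm

σ_allow = σ_y/n = 303/3.65 = 83.01 MPa.
For a solid shaft σ_b = 32M/(πd³) and τ = 16T/(πd³), so the von Mises stress is σ' = (16/πd³)·√(4M²+3T²).
√(4M²+3T²) = √(4×(239000)² + 3×(907000)²) = 1.642×10^6 N·mm.
d³ = 16×1.642×10^6/(π×83.01) = 100700 mm³.
d = 46.53 mm.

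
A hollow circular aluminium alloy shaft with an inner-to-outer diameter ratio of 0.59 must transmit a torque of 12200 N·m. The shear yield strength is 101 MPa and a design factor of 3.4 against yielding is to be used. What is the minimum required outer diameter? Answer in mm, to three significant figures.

d_o = 134 mm

τ_allow = 101/3.4 = 29.71 MPa.
For a hollow shaft τ = 16T/[πd_o³(1−k⁴)] with k = 0.59, so 1−k⁴ = 0.8788.
d_o³ = 16T/[π τ_allow (1−k⁴)] = 16×1.2200×10^7/(π×29.71×0.8788) = 2.380×10^6 mm³.
d_o = 133.5 mm.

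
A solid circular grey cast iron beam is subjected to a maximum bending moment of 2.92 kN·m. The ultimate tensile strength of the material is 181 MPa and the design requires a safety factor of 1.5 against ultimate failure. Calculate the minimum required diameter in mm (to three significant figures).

σ_allow = 181/1.5 = 120.7 MPa.
For a solid circular section σ = 32M/(πd³), so d³ = 32M/(π σ_allow) = 32×2920000/(π×120.7) = 246500 mm³.
d = 62.70 mm.

d = 62.7 mm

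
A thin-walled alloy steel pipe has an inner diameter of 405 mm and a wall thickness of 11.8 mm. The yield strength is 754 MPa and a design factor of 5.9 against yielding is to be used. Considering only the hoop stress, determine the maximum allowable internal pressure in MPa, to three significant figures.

p_allow = 7.45 MPa

σ_allow = 754/5.9 = 127.8 MPa.
σ_h = pD/(2t) → p_allow = 2σ_allow t/D = 2×127.8×11.8/405 = 7.447 MPa.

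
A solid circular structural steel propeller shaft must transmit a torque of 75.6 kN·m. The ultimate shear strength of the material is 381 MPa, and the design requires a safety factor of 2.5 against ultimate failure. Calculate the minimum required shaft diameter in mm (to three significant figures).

Allowable shear stress τ_allow = 381/2.5 = 152.4 MPa.
For a solid shaft τ = 16T/(πd³), so d³ = 16T/(π τ_allow) = 16×7.5600×10^7/(π×152.4) = 2.526×10^6 mm³.
d = (2.526×10^6)^(1/3) = 136.2 mm.

d = 136 mm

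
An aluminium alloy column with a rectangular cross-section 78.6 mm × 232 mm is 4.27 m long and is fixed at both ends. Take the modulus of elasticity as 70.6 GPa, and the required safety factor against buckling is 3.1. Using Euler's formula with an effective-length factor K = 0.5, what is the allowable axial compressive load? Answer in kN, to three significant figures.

Buckling occurs about the weak axis: I_min = h·b³/12 = 232×78.6³/12 = 9.388×10^6 mm⁴ (b = 78.6 mm is the smaller dimension).
Effective length L_e = KL = 0.5×4.27 m = 2135 mm.
Euler critical load P_cr = π²EI/L_e² = π²×70600×9.388×10^6/2135² = 1.435×10^6 N.
P_allow = P_cr/n = 1.435×10^6/3.1 = 462900 N.

P_allow = 463 kN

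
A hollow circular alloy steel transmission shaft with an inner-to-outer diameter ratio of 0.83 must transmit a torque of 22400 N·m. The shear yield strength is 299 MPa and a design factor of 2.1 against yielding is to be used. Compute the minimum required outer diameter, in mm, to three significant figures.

τ_allow = 299/2.1 = 142.4 MPa.
For a hollow shaft τ = 16T/[πd_o³(1−k⁴)] with k = 0.83, so 1−k⁴ = 0.5254.
d_o³ = 16T/[π τ_allow (1−k⁴)] = 16×2.2400×10^7/(π×142.4×0.5254) = 1.525×10^6 mm³.
d_o = 115.1 mm.

d_o = 115 mm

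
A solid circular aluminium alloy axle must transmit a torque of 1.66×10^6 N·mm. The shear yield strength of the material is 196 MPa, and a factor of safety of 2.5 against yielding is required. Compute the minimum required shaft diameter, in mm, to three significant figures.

d = 47.6 mm

Allowable shear stress τ_allow = 196/2.5 = 78.40 MPa.
For a solid shaft τ = 16T/(πd³), so d³ = 16T/(π τ_allow) = 16×1660000/(π×78.40) = 107800 mm³.
d = (107800)^(1/3) = 47.60 mm.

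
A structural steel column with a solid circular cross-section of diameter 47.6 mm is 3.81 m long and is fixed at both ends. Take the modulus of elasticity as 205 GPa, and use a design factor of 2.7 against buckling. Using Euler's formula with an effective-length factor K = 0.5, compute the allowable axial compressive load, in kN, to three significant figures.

P_allow = 52.0 kN

I = πd⁴/64 = π×47.6⁴/64 = 252000 mm⁴.
Effective length L_e = KL = 0.5×3.81 m = 1905 mm.
Euler critical load P_cr = π²EI/L_e² = π²×205000×252000/1905² = 140500 N.
P_allow = P_cr/n = 140500/2.7 = 52040 N.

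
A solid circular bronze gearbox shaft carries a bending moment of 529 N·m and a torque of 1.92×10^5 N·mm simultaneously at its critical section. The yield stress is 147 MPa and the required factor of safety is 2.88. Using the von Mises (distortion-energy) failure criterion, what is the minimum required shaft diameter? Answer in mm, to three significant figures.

σ_allow = σ_y/n = 147/2.88 = 51.04 MPa.
For a solid shaft σ_b = 32M/(πd³) and τ = 16T/(πd³), so the von Mises stress is σ' = (16/πd³)·√(4M²+3T²).
√(4M²+3T²) = √(4×(529000)² + 3×(192000)²) = 1.109×10^6 N·mm.
d³ = 16×1.109×10^6/(π×51.04) = 110700 mm³.
d = 48.01 mm.

d = 48.0 mm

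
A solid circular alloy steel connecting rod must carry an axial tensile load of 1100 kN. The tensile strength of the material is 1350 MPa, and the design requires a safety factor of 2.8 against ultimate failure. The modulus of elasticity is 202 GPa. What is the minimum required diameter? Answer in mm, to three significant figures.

d = 53.9 mm

Allowable stress σ_allow = 1350/2.8 = 482.1 MPa.
Required area A = F/σ_allow = 1100000/482.1 = 2281 mm².
A = πd²/4 → d = √(4A/π) = 53.90 mm.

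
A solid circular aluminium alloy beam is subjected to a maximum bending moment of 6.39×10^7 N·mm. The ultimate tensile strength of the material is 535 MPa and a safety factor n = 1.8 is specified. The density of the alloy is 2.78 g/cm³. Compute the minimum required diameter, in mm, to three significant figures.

σ_allow = 535/1.8 = 297.2 MPa.
For a solid circular section σ = 32M/(πd³), so d³ = 32M/(π σ_allow) = 32×6.3900×10^7/(π×297.2) = 2.190×10^6 mm³.
d = 129.9 mm.

d = 130 mm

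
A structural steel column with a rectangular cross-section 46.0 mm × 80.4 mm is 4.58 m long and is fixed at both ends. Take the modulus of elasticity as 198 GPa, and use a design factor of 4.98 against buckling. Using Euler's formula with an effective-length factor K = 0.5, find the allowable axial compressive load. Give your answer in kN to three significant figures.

P_allow = 48.8 kN

Buckling occurs about the weak axis: I_min = h·b³/12 = 80.4×46.0³/12 = 652200 mm⁴ (b = 46.0 mm is the smaller dimension).
Effective length L_e = KL = 0.5×4.58 m = 2290 mm.
Euler critical load P_cr = π²EI/L_e² = π²×198000×652200/2290² = 243000 N.
P_allow = P_cr/n = 243000/4.98 = 48800 N.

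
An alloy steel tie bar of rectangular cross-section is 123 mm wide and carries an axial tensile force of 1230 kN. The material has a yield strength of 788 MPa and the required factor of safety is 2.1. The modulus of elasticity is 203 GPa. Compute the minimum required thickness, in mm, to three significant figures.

σ_allow = 788/2.1 = 375.2 MPa.
Required area A = F/σ_allow = 1230000/375.2 = 3278 mm².
t = A/w = 3278/123 = 26.65 mm.

t = 26.6 mm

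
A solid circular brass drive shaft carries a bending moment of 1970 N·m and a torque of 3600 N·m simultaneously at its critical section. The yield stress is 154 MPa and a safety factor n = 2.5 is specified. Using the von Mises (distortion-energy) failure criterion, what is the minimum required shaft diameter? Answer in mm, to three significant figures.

d = 84.8 mm

σ_allow = σ_y/n = 154/2.5 = 61.60 MPa.
For a solid shaft σ_b = 32M/(πd³) and τ = 16T/(πd³), so the von Mises stress is σ' = (16/πd³)·√(4M²+3T²).
√(4M²+3T²) = √(4×(1.970×10^6)² + 3×(3.600×10^6)²) = 7.376×10^6 N·mm.
d³ = 16×7.376×10^6/(π×61.60) = 609800 mm³.
d = 84.80 mm.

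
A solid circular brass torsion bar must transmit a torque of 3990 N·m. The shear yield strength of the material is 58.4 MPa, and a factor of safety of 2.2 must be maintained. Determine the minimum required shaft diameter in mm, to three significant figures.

d = 91.5 mm

Allowable shear stress τ_allow = 58.4/2.2 = 26.55 MPa.
For a solid shaft τ = 16T/(πd³), so d³ = 16T/(π τ_allow) = 16×3990000/(π×26.55) = 765500 mm³.
d = (765500)^(1/3) = 91.48 mm.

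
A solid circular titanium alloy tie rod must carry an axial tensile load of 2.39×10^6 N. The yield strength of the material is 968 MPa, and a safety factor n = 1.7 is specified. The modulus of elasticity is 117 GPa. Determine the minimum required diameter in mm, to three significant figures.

d = 73.1 mm

Allowable stress σ_allow = 968/1.7 = 569.4 MPa.
Required area A = F/σ_allow = 2390000/569.4 = 4197 mm².
A = πd²/4 → d = √(4A/π) = 73.10 mm.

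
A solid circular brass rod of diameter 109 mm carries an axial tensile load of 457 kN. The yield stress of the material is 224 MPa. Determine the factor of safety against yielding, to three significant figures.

A = πd²/4 = 9331 mm².
σ = F/A = 457000/9331 = 48.97 MPa.
n = 224/48.97 = 4.574.

n = 4.57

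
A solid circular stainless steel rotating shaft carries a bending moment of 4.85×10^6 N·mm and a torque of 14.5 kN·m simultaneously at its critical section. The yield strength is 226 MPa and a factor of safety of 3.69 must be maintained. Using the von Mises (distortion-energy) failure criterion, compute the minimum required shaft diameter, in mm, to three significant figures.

σ_allow = σ_y/n = 226/3.69 = 61.25 MPa.
For a solid shaft σ_b = 32M/(πd³) and τ = 16T/(πd³), so the von Mises stress is σ' = (16/πd³)·√(4M²+3T²).
√(4M²+3T²) = √(4×(4.850×10^6)² + 3×(1.450×10^7)²) = 2.692×10^7 N·mm.
d³ = 16×2.692×10^7/(π×61.25) = 2.239×10^6 mm³.
d = 130.8 mm.

d = 131 mm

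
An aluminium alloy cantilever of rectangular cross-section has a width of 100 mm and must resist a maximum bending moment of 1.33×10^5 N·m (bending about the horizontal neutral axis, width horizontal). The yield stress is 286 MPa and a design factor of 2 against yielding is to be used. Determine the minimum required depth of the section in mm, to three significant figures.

h = 236 mm

σ_allow = 286/2 = 143.0 MPa.
For a rectangular section σ = 6M/(bh²), so h² = 6M/(b σ_allow) = 6×1.3300×10^8/(100×143.0) = 55800 mm².
h = 236.2 mm.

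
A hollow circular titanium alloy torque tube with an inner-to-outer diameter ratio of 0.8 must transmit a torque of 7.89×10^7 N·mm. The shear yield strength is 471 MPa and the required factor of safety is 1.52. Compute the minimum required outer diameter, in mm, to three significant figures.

τ_allow = 471/1.52 = 309.9 MPa.
For a hollow shaft τ = 16T/[πd_o³(1−k⁴)] with k = 0.8, so 1−k⁴ = 0.5904.
d_o³ = 16T/[π τ_allow (1−k⁴)] = 16×7.8900×10^7/(π×309.9×0.5904) = 2.196×10^6 mm³.
d_o = 130.0 mm.

d_o = 130 mm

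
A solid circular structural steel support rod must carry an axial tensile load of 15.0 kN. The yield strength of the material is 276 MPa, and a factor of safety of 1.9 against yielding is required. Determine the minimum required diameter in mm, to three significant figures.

d = 11.5 mm

Allowable stress σ_allow = 276/1.9 = 145.3 MPa.
Required area A = F/σ_allow = 15000/145.3 = 103.3 mm².
A = πd²/4 → d = √(4A/π) = 11.47 mm.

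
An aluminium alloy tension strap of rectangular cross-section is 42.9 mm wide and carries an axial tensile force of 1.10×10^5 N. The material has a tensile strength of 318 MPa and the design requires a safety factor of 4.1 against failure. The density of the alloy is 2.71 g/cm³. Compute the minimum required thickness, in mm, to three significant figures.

t = 33.1 mm

σ_allow = 318/4.1 = 77.56 MPa.
Required area A = F/σ_allow = 110000/77.56 = 1418 mm².
t = A/w = 1418/42.9 = 33.06 mm.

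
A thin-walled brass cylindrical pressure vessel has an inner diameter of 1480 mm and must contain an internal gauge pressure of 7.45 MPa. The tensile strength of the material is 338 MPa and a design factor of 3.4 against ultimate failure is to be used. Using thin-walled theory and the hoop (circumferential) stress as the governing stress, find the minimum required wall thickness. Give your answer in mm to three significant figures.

σ_allow = 338/3.4 = 99.41 MPa.
Hoop stress σ_h = pD/(2t), so t = pD/(2σ_allow) = 7.45×1480/(2×99.41) = 55.46 mm.

t = 55.5 mm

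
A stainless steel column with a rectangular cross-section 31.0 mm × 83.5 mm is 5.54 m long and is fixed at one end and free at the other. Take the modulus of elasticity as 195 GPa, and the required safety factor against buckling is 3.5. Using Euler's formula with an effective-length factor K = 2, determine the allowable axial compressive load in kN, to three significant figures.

P_allow = 0.928 kN

Buckling occurs about the weak axis: I_min = h·b³/12 = 83.5×31.0³/12 = 207300 mm⁴ (b = 31.0 mm is the smaller dimension).
Effective length L_e = KL = 2×5.54 m = 11080 mm.
Euler critical load P_cr = π²EI/L_e² = π²×195000×207300/11080² = 3250 N.
P_allow = P_cr/n = 3250/3.5 = 928.5 N.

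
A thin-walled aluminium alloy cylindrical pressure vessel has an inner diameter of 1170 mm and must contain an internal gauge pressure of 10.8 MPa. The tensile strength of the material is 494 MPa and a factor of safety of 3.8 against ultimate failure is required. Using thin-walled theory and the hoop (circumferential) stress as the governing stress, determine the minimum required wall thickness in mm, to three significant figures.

σ_allow = 494/3.8 = 130.0 MPa.
Hoop stress σ_h = pD/(2t), so t = pD/(2σ_allow) = 10.8×1170/(2×130.0) = 48.60 mm.

t = 48.6 mm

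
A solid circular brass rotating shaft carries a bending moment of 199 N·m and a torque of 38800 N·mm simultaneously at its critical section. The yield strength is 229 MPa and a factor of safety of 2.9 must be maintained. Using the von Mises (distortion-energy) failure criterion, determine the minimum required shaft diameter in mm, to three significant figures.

d = 29.6 mm

σ_allow = σ_y/n = 229/2.9 = 78.97 MPa.
For a solid shaft σ_b = 32M/(πd³) and τ = 16T/(πd³), so the von Mises stress is σ' = (16/πd³)·√(4M²+3T²).
√(4M²+3T²) = √(4×(199000)² + 3×(38800)²) = 403600 N·mm.
d³ = 16×403600/(π×78.97) = 26030 mm³.
d = 29.64 mm.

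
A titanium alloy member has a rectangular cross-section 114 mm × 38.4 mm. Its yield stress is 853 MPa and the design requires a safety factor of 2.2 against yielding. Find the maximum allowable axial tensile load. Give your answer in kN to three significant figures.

F_allow = 1700 kN

σ_allow = 853/2.2 = 387.7 MPa.
A = 114×38.4 = 4378 mm².
F_allow = σ_allow × A = 387.7×4378 = 1.697×10^6 N.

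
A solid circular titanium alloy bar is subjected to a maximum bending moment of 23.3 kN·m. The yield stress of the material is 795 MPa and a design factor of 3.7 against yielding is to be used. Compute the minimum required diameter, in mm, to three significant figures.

d = 103 mm

σ_allow = 795/3.7 = 214.9 MPa.
For a solid circular section σ = 32M/(πd³), so d³ = 32M/(π σ_allow) = 32×2.3300×10^7/(π×214.9) = 1.105×10^6 mm³.
d = 103.4 mm.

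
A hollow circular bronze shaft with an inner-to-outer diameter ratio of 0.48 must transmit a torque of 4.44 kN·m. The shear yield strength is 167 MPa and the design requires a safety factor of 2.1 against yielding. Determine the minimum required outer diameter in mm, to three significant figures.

τ_allow = 167/2.1 = 79.52 MPa.
For a hollow shaft τ = 16T/[πd_o³(1−k⁴)] with k = 0.48, so 1−k⁴ = 0.9469.
d_o³ = 16T/[π τ_allow (1−k⁴)] = 16×4440000/(π×79.52×0.9469) = 300300 mm³.
d_o = 66.97 mm.

d_o = 67.0 mm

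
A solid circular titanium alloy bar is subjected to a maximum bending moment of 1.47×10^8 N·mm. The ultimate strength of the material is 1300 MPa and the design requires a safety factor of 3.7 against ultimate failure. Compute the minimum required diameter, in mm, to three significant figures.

d = 162 mm

σ_allow = 1300/3.7 = 351.4 MPa.
For a solid circular section σ = 32M/(πd³), so d³ = 32M/(π σ_allow) = 32×1.4700×10^8/(π×351.4) = 4.262×10^6 mm³.
d = 162.1 mm.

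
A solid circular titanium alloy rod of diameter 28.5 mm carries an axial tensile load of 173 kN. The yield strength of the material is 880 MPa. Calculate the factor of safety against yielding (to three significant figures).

n = 3.25

A = πd²/4 = 637.9 mm².
σ = F/A = 173000/637.9 = 271.2 MPa.
n = 880/271.2 = 3.245.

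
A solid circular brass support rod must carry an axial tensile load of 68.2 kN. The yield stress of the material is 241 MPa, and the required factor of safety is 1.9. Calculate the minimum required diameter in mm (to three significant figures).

Allowable stress σ_allow = 241/1.9 = 126.8 MPa.
Required area A = F/σ_allow = 68200/126.8 = 537.7 mm².
A = πd²/4 → d = √(4A/π) = 26.16 mm.

d = 26.2 mm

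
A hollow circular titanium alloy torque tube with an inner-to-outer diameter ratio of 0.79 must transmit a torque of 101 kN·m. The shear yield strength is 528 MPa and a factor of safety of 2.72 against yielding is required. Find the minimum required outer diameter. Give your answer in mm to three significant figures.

d_o = 163 mm

τ_allow = 528/2.72 = 194.1 MPa.
For a hollow shaft τ = 16T/[πd_o³(1−k⁴)] with k = 0.79, so 1−k⁴ = 0.6105.
d_o³ = 16T/[π τ_allow (1−k⁴)] = 16×1.0100×10^8/(π×194.1×0.6105) = 4.341×10^6 mm³.
d_o = 163.1 mm.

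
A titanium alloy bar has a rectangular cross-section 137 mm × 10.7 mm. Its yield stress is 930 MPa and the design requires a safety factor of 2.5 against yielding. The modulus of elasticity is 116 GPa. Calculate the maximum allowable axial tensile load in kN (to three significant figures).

σ_allow = 930/2.5 = 372.0 MPa.
A = 137×10.7 = 1466 mm².
F_allow = σ_allow × A = 372.0×1466 = 545300 N.

F_allow = 545 kN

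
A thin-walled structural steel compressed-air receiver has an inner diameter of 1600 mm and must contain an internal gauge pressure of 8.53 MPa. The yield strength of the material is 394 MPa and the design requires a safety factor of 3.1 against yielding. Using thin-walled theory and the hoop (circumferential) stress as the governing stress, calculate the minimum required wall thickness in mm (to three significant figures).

t = 53.7 mm

σ_allow = 394/3.1 = 127.1 MPa.
Hoop stress σ_h = pD/(2t), so t = pD/(2σ_allow) = 8.53×1600/(2×127.1) = 53.69 mm.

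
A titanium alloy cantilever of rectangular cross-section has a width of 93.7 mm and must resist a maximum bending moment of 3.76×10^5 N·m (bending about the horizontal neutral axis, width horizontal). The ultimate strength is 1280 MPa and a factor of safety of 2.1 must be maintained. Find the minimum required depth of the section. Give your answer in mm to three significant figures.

h = 199 mm

σ_allow = 1280/2.1 = 609.5 MPa.
For a rectangular section σ = 6M/(bh²), so h² = 6M/(b σ_allow) = 6×3.7600×10^8/(93.7×609.5) = 39500 mm².
h = 198.7 mm.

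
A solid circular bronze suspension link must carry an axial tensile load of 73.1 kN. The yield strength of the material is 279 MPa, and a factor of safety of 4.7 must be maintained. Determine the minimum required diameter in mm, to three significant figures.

Allowable stress σ_allow = 279/4.7 = 59.36 MPa.
Required area A = F/σ_allow = 73100/59.36 = 1231 mm².
A = πd²/4 → d = √(4A/π) = 39.60 mm.

d = 39.6 mm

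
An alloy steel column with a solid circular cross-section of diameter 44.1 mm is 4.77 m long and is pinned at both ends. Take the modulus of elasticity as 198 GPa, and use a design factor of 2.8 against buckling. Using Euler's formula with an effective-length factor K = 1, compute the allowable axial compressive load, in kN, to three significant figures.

I = πd⁴/64 = π×44.1⁴/64 = 185700 mm⁴.
Effective length L_e = KL = 1×4.77 m = 4770 mm.
Euler critical load P_cr = π²EI/L_e² = π²×198000×185700/4770² = 15950 N.
P_allow = P_cr/n = 15950/2.8 = 5695 N.

P_allow = 5.70 kN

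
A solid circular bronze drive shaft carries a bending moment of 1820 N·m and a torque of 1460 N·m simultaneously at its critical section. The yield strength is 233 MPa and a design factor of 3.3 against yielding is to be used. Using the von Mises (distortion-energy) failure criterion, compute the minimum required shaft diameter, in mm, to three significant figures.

d = 68.4 mm

σ_allow = σ_y/n = 233/3.3 = 70.61 MPa.
For a solid shaft σ_b = 32M/(πd³) and τ = 16T/(πd³), so the von Mises stress is σ' = (16/πd³)·√(4M²+3T²).
√(4M²+3T²) = √(4×(1.820×10^6)² + 3×(1.460×10^6)²) = 4.432×10^6 N·mm.
d³ = 16×4.432×10^6/(π×70.61) = 319700 mm³.
d = 68.38 mm.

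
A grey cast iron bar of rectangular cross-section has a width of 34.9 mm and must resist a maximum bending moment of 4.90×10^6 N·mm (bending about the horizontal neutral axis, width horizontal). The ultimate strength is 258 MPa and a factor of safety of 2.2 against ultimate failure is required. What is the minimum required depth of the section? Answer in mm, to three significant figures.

σ_allow = 258/2.2 = 117.3 MPa.
For a rectangular section σ = 6M/(bh²), so h² = 6M/(b σ_allow) = 6×4900000/(34.9×117.3) = 7183 mm².
h = 84.75 mm.

h = 84.8 mm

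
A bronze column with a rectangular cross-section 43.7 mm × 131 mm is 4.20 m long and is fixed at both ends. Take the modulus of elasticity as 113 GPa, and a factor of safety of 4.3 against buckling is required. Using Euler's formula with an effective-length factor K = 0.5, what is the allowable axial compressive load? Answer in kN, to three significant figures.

P_allow = 53.6 kN

Buckling occurs about the weak axis: I_min = h·b³/12 = 131×43.7³/12 = 911000 mm⁴ (b = 43.7 mm is the smaller dimension).
Effective length L_e = KL = 0.5×4.20 m = 2100 mm.
Euler critical load P_cr = π²EI/L_e² = π²×113000×911000/2100² = 230400 N.
P_allow = P_cr/n = 230400/4.3 = 53580 N.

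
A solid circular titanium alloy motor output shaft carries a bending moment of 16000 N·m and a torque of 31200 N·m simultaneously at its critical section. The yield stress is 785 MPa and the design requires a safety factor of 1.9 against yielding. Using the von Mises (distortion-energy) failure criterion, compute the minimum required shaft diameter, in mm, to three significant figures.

d = 91.8 mm

σ_allow = σ_y/n = 785/1.9 = 413.2 MPa.
For a solid shaft σ_b = 32M/(πd³) and τ = 16T/(πd³), so the von Mises stress is σ' = (16/πd³)·√(4M²+3T²).
√(4M²+3T²) = √(4×(1.600×10^7)² + 3×(3.120×10^7)²) = 6.280×10^7 N·mm.
d³ = 16×6.280×10^7/(π×413.2) = 774200 mm³.
d = 91.82 mm.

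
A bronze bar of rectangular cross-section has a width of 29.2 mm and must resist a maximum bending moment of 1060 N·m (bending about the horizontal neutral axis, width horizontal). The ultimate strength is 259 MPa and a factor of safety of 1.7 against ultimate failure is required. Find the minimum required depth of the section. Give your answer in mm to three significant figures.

h = 37.8 mm

σ_allow = 259/1.7 = 152.4 MPa.
For a rectangular section σ = 6M/(bh²), so h² = 6M/(b σ_allow) = 6×1060000/(29.2×152.4) = 1430 mm².
h = 37.81 mm.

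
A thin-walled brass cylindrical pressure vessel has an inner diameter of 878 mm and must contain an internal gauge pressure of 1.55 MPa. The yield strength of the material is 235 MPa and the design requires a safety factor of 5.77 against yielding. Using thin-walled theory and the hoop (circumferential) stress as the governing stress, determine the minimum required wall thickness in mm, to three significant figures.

t = 16.7 mm

σ_allow = 235/5.77 = 40.73 MPa.
Hoop stress σ_h = pD/(2t), so t = pD/(2σ_allow) = 1.55×878/(2×40.73) = 16.71 mm.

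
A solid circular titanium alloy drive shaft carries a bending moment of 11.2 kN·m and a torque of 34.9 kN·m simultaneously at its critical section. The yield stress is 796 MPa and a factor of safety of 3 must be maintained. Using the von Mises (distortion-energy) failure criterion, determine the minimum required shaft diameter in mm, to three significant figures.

d = 107 mm

σ_allow = σ_y/n = 796/3 = 265.3 MPa.
For a solid shaft σ_b = 32M/(πd³) and τ = 16T/(πd³), so the von Mises stress is σ' = (16/πd³)·√(4M²+3T²).
√(4M²+3T²) = √(4×(1.120×10^7)² + 3×(3.490×10^7)²) = 6.447×10^7 N·mm.
d³ = 16×6.447×10^7/(π×265.3) = 1.237×10^6 mm³.
d = 107.4 mm.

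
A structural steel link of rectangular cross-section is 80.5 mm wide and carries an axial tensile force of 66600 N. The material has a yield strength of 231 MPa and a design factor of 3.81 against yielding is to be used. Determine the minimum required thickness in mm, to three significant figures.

σ_allow = 231/3.81 = 60.63 MPa.
Required area A = F/σ_allow = 66600/60.63 = 1098 mm².
t = A/w = 1098/80.5 = 13.65 mm.

t = 13.6 mm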